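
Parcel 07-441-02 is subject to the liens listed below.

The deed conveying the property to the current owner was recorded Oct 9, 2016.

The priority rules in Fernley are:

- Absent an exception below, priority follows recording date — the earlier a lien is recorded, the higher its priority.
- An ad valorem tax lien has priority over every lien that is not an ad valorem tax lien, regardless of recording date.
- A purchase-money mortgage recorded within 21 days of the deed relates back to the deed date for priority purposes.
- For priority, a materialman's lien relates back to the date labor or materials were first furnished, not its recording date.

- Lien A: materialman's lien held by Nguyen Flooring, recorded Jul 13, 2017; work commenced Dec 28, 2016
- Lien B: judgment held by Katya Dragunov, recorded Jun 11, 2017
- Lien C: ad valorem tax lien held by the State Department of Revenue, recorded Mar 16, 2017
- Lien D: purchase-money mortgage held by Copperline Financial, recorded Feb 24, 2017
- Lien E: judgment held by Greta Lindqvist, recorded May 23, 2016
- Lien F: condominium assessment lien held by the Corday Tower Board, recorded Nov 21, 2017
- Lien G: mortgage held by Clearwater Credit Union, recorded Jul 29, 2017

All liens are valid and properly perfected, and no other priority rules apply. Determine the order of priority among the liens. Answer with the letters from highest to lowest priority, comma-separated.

Effective dates: A is treated as recorded Dec 28, 2016, the work-commencement date; D was recorded 138 days after the deed, outside the 21-day window, so it keeps its recording date.
C is an ad valorem tax lien and takes priority over every other lien.
Among the remaining liens, by effective date: E (May 23, 2016), A (Dec 28, 2016), D (Feb 24, 2017), B (Jun 11, 2017), G (Jul 29, 2017), F (Nov 21, 2017).

C, E, A, D, B, G, F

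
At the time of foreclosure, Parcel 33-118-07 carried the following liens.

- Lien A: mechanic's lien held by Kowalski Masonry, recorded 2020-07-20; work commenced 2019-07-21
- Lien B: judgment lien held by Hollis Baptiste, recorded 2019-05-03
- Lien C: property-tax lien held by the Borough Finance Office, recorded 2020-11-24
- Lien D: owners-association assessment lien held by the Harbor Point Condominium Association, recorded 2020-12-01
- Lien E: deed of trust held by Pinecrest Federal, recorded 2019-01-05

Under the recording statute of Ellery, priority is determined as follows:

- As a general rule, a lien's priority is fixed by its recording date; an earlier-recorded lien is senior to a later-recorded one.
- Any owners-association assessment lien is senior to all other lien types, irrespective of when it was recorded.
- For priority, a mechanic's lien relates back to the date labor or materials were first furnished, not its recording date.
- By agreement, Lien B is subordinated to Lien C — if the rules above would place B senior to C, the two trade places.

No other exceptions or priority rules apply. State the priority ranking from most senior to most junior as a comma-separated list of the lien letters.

D, E, C, A, B

First, effective dates: A relates back to 2019-07-21 (work commenced).
D is an owners-association assessment lien and takes priority over every other lien.
The other liens, earliest effective date first: E (2019-01-05), B (2019-05-03), A (2019-07-21), C (2020-11-24).
B would otherwise be senior to C, so under the subordination agreement B and C exchange positions.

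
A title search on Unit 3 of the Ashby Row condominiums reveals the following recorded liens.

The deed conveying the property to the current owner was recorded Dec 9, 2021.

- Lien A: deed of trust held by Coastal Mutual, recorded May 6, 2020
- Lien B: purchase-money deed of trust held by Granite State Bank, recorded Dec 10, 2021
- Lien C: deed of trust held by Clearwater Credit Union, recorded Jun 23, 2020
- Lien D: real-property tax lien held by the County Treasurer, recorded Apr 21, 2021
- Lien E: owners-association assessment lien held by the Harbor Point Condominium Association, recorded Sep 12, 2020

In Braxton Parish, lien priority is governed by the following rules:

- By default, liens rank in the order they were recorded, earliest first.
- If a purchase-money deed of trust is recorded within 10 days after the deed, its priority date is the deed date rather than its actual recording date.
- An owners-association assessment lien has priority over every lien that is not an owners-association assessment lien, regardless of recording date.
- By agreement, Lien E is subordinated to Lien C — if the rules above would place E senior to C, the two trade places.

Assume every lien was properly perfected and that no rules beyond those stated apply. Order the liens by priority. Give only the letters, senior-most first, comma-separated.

C, A, E, D, B

Effective dates: B was recorded within the 10-day window, so its effective date is the deed date Dec 9, 2021.
E, as an owners-association assessment lien, has superpriority and ranks first.
Remaining liens by effective date: A (May 6, 2020), C (Jun 23, 2020), D (Apr 21, 2021), B (Dec 9, 2021).
E is senior to C before the subordination, so the two trade places.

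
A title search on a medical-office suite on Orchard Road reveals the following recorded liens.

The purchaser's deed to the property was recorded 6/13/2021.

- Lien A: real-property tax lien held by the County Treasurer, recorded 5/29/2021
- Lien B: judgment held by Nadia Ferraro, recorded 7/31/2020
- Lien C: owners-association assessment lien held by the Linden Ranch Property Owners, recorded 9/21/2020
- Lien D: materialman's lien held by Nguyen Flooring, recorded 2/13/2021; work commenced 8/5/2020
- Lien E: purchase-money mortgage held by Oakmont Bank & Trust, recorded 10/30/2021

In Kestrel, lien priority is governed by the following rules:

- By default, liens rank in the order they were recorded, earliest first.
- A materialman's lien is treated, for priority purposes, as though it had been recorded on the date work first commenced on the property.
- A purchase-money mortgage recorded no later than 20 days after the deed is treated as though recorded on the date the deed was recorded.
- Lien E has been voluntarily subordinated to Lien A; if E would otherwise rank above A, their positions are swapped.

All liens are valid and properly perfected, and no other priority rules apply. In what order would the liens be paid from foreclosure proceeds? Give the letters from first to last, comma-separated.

First, effective dates: D relates back to 8/5/2020 (work commenced); E missed the 20-day window (139 days after the deed), so its recording date stands.
By effective date: B (7/31/2020), D (8/5/2020), C (9/21/2020), A (5/29/2021), E (10/30/2021).
E is already junior to A, so the subordination agreement changes nothing.

B, D, C, A, E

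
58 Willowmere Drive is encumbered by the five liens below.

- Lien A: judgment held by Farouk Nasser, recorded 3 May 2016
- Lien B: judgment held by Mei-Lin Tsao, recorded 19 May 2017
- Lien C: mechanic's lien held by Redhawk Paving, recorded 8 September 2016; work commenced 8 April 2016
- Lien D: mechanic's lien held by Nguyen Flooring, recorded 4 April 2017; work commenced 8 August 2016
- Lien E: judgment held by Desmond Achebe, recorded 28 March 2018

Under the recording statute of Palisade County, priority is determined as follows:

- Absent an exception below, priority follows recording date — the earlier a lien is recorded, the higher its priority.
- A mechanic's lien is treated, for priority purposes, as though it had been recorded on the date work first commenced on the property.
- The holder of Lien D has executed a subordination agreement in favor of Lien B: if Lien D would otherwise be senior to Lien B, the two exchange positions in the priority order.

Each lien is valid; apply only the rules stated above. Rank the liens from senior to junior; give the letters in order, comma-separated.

C, A, B, D, E

First, effective dates: C's effective date is 8 April 2016, when work began; D is treated as recorded 8 August 2016, the work-commencement date.
Sorted by effective date: C (8 April 2016), A (3 May 2016), D (8 August 2016), B (19 May 2017), E (28 March 2018).
The subordination applies — D was senior to B — so D and B swap.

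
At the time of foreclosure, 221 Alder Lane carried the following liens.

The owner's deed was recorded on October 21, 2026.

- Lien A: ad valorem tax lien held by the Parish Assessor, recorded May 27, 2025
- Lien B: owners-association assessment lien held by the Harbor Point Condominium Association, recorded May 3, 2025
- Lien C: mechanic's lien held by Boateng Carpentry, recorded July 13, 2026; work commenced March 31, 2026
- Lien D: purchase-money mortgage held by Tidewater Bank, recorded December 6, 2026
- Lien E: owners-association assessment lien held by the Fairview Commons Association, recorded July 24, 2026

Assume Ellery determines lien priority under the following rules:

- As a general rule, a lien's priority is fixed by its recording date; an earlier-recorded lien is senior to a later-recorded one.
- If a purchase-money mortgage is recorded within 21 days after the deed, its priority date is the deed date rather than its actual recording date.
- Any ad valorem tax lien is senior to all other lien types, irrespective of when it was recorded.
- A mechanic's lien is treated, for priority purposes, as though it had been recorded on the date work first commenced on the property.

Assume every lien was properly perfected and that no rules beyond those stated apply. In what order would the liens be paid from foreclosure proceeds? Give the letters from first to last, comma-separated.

A, B, C, E, D

First, effective dates: C's effective date is March 31, 2026, when work began; D missed the 21-day window (46 days after the deed), so its recording date stands.
A is an ad valorem tax lien, so it outranks all other liens regardless of date.
The other liens, earliest effective date first: B (May 3, 2025), C (March 31, 2026), E (July 24, 2026), D (December 6, 2026).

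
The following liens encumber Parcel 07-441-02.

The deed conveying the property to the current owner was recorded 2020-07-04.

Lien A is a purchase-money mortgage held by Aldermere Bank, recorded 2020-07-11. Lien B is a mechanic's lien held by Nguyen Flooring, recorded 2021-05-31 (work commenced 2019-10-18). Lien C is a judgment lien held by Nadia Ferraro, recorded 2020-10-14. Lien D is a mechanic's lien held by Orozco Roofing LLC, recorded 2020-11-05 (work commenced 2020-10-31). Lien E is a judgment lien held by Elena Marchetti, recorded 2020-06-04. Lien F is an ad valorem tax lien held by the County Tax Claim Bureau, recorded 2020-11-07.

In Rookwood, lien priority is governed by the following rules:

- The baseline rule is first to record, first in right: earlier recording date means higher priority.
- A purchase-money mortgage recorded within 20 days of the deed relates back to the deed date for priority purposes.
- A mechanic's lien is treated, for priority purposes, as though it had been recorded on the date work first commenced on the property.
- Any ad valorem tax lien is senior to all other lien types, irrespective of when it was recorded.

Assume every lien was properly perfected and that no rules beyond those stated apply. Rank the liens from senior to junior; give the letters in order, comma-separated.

F, B, E, A, C, D

Effective dates: A relates back to the deed date 2020-07-04; B's effective date is 2019-10-18, when work began; D's effective date is 2020-10-31, when work began.
F is an ad valorem tax lien and takes priority over every other lien.
Among the remaining liens, by effective date: B (2019-10-18), E (2020-06-04), A (2020-07-04), C (2020-10-14), D (2020-10-31).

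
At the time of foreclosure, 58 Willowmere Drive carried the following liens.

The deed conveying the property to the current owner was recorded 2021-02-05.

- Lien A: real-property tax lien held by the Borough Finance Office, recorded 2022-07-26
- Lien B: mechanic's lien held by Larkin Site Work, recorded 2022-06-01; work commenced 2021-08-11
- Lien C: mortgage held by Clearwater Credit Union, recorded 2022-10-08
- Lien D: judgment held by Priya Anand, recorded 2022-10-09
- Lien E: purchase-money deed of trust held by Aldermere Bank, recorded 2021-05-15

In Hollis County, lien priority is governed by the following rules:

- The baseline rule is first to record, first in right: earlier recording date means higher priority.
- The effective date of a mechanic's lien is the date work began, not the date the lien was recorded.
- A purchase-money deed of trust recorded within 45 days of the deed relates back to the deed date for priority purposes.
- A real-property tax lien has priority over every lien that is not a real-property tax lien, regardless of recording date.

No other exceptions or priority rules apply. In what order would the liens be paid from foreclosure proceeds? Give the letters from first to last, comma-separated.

A, E, B, C, D

Effective dates after the stated exceptions: B relates back to 2021-08-11 (work commenced); E missed the 45-day window (99 days after the deed), so its recording date stands.
As a real-property tax lien, A is senior to every other lien.
Ordering the rest by effective date: E (2021-05-15), B (2021-08-11), C (2022-10-08), D (2022-10-09).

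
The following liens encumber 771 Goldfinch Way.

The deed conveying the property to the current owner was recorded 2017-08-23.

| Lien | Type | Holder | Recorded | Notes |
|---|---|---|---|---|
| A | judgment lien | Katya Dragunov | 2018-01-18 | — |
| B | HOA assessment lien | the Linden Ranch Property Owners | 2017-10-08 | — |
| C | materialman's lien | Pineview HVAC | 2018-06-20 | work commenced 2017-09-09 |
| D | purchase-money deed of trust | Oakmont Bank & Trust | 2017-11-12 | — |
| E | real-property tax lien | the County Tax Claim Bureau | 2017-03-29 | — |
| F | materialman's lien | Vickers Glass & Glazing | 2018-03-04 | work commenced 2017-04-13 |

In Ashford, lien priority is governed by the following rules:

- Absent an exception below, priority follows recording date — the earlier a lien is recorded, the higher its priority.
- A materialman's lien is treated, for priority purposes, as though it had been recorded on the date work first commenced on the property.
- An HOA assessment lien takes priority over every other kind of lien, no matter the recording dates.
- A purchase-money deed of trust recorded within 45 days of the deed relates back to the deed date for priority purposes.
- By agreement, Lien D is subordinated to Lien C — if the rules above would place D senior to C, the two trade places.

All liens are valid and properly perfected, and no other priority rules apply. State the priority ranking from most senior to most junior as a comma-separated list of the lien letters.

Effective dates: C relates back to 2017-09-09 (work commenced); D missed the 45-day window (81 days after the deed), so its recording date stands; F is treated as recorded 2017-04-13, the work-commencement date.
As an HOA assessment lien, B is senior to every other lien.
Among the remaining liens, by effective date: E (2017-03-29), F (2017-04-13), C (2017-09-09), D (2017-11-12), A (2018-01-18).
D is already junior to C, so the subordination agreement changes nothing.

B, E, F, C, D, A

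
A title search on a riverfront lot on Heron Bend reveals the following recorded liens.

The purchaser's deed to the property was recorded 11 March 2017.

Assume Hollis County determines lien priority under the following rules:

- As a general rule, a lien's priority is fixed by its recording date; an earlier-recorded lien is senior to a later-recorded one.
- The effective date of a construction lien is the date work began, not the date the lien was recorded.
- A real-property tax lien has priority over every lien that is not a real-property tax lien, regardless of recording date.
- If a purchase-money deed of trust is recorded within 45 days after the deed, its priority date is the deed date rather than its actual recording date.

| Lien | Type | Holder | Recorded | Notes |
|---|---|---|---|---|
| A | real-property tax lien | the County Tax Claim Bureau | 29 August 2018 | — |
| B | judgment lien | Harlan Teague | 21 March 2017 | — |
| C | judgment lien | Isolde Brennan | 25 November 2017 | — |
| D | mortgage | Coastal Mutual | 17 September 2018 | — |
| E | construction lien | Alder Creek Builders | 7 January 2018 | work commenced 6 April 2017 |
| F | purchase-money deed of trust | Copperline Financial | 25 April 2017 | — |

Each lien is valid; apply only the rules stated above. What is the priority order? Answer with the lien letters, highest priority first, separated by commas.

Effective dates after the stated exceptions: E is treated as recorded 6 April 2017, the work-commencement date; F relates back to the deed date 11 March 2017.
A is a real-property tax lien, so it outranks all other liens regardless of date.
The other liens, earliest effective date first: F (11 March 2017), B (21 March 2017), E (6 April 2017), C (25 November 2017), D (17 September 2018).

A, F, B, E, C, D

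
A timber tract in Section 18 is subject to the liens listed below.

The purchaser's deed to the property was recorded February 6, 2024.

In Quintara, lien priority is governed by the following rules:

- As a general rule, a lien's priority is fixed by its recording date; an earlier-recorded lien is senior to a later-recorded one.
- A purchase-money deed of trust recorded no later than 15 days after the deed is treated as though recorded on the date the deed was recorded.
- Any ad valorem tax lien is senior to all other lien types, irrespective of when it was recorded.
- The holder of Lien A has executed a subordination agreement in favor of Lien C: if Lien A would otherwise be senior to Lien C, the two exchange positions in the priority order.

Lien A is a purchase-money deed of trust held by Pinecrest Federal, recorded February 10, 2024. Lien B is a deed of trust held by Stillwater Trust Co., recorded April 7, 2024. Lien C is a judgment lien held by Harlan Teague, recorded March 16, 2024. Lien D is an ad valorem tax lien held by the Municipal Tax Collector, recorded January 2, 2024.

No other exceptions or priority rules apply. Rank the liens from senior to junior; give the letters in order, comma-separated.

First, effective dates: A relates back to the deed date February 6, 2024.
D is an ad valorem tax lien, so it outranks all other liens regardless of date.
Remaining liens by effective date: A (February 6, 2024), C (March 16, 2024), B (April 7, 2024).
A would otherwise be senior to C, so under the subordination agreement A and C exchange positions.

D, C, A, B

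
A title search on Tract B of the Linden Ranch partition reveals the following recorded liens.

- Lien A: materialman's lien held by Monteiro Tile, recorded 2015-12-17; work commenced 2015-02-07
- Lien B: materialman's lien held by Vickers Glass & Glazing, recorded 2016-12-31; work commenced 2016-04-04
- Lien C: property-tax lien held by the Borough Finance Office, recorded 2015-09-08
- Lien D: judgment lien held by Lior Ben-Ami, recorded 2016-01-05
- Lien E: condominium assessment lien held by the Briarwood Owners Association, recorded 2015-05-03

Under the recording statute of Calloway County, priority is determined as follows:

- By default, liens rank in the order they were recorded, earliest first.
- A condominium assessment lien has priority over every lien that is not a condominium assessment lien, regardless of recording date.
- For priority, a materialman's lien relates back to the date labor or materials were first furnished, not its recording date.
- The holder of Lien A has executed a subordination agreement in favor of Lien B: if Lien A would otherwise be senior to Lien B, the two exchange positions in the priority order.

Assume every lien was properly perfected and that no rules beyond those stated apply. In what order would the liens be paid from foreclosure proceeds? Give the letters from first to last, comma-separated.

Effective dates after the stated exceptions: A's effective date is 2015-02-07, when work began; B is treated as recorded 2016-04-04, the work-commencement date.
As a condominium assessment lien, E is senior to every other lien.
The other liens, earliest effective date first: A (2015-02-07), C (2015-09-08), D (2016-01-05), B (2016-04-04).
A would otherwise be senior to B, so under the subordination agreement A and B exchange positions.

E, B, C, D, A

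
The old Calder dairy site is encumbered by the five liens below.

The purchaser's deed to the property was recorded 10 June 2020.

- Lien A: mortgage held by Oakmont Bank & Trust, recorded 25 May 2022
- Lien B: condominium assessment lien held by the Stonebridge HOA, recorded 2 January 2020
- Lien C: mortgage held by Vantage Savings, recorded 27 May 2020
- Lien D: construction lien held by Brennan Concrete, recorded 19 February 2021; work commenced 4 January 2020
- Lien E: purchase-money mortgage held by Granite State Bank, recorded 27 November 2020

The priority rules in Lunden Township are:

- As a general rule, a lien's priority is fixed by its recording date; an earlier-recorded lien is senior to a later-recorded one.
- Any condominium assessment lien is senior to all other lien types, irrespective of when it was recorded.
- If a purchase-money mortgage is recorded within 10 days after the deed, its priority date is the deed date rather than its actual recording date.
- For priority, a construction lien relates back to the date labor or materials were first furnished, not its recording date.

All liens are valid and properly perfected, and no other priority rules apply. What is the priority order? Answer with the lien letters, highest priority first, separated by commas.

B, D, C, E, A

Effective dates: D is treated as recorded 4 January 2020, the work-commencement date; E missed the 10-day window (170 days after the deed), so its recording date stands.
As a condominium assessment lien, B is senior to every other lien.
Ordering the rest by effective date: D (4 January 2020), C (27 May 2020), E (27 November 2020), A (25 May 2022).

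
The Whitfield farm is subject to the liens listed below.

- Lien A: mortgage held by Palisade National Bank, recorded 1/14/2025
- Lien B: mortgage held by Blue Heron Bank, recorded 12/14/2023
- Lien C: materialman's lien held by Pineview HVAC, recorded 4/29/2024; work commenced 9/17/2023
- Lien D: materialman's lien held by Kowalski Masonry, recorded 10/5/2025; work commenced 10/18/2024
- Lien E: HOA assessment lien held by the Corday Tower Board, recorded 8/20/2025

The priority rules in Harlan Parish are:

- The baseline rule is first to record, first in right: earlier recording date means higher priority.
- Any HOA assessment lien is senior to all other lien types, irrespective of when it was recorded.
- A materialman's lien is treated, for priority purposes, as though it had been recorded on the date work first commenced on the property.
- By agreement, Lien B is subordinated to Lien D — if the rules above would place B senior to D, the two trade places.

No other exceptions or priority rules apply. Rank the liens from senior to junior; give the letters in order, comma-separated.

E, C, D, B, A

Adjusting effective dates: C's effective date is 9/17/2023, when work began; D's effective date is 10/18/2024, when work began.
E, as an HOA assessment lien, has superpriority and ranks first.
Remaining liens by effective date: C (9/17/2023), B (12/14/2023), D (10/18/2024), A (1/14/2025).
The subordination applies — B was senior to D — so B and D swap.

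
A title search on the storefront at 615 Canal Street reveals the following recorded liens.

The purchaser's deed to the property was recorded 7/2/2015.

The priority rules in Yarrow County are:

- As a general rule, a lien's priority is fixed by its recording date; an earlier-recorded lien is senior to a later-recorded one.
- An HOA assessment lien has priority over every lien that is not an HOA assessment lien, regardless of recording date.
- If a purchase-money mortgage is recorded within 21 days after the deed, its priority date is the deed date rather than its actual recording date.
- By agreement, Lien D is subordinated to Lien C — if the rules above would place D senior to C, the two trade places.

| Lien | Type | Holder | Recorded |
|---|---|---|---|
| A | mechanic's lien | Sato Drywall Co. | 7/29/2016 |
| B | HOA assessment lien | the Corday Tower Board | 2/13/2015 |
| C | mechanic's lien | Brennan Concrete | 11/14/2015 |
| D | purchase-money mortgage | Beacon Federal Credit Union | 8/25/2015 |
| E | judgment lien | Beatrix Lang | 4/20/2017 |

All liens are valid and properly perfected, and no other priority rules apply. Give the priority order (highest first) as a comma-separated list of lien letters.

B, C, D, A, E

Adjusting effective dates: D missed the 21-day window (54 days after the deed), so its recording date stands.
B is an HOA assessment lien and takes priority over every other lien.
Remaining liens by effective date: D (8/25/2015), C (11/14/2015), A (7/29/2016), E (4/20/2017).
Because D would otherwise rank above C, the subordination swaps them.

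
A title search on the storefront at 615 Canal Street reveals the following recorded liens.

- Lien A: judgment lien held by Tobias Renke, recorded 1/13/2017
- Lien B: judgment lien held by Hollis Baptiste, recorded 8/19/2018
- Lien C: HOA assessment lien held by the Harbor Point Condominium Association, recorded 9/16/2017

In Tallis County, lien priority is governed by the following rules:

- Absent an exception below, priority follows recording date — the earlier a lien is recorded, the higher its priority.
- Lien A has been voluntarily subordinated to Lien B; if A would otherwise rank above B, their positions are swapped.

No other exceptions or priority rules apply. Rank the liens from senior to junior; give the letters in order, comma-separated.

Ordering by effective date: A (1/13/2017), C (9/16/2017), B (8/19/2018).
A would otherwise be senior to B, so under the subordination agreement A and B exchange positions.

B, C, A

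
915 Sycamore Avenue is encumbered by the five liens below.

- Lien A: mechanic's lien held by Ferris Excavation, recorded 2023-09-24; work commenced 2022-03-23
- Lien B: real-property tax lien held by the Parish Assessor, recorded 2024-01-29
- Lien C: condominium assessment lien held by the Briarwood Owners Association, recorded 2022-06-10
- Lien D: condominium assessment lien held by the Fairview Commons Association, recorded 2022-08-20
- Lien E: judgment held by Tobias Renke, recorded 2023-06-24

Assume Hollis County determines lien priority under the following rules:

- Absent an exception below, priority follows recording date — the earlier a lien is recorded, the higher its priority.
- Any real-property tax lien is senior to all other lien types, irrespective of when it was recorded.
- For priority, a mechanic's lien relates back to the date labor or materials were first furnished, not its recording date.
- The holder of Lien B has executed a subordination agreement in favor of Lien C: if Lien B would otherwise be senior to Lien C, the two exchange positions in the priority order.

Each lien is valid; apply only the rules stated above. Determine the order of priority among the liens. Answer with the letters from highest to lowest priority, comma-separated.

C, A, B, D, E

First, effective dates: A's effective date is 2022-03-23, when work began.
As a real-property tax lien, B is senior to every other lien.
The other liens, earliest effective date first: A (2022-03-23), C (2022-06-10), D (2022-08-20), E (2023-06-24).
Because B would otherwise rank above C, the subordination swaps them.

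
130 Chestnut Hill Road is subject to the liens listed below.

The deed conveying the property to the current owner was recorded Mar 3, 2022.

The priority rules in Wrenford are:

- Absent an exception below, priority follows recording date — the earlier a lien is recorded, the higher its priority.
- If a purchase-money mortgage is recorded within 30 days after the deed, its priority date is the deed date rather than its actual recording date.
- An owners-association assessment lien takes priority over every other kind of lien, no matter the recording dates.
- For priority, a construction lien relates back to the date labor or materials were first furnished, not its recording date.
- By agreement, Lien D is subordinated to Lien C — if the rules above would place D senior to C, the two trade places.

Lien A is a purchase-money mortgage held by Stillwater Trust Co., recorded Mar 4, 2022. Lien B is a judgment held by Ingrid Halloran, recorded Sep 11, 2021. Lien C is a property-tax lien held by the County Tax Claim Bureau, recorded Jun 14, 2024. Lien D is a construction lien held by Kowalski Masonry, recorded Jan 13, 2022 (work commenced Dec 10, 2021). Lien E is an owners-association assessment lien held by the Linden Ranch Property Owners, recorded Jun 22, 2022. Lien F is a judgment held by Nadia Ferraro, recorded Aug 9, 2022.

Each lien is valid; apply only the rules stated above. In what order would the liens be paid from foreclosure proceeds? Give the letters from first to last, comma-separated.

Effective dates: A's effective date is the deed date, Mar 3, 2022; D's effective date is Dec 10, 2021, when work began.
E is an owners-association assessment lien and takes priority over every other lien.
Remaining liens by effective date: B (Sep 11, 2021), D (Dec 10, 2021), A (Mar 3, 2022), F (Aug 9, 2022), C (Jun 14, 2024).
The subordination applies — D was senior to C — so D and C swap.

E, B, C, A, F, D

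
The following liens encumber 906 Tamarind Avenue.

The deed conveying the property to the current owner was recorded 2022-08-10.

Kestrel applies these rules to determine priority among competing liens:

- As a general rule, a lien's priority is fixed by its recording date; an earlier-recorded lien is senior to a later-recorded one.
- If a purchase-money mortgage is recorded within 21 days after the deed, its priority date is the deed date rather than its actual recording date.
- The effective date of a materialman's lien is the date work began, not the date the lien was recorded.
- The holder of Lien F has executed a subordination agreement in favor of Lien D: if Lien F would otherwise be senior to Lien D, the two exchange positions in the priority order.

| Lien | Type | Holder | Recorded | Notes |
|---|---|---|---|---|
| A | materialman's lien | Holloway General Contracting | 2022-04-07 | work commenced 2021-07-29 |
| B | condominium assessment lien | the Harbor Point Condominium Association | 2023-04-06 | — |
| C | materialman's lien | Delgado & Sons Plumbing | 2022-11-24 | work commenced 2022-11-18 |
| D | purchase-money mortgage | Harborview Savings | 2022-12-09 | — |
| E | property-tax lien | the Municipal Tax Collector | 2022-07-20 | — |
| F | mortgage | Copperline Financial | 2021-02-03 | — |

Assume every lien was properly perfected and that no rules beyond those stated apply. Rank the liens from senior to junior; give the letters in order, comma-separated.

Adjusting effective dates: A's effective date is 2021-07-29, when work began; C relates back to 2022-11-18 (work commenced); D was recorded 121 days after the deed, outside the 21-day window, so it keeps its recording date.
By effective date, earliest first: F (2021-02-03), A (2021-07-29), E (2022-07-20), C (2022-11-18), D (2022-12-09), B (2023-04-06).
The subordination applies — F was senior to D — so F and D swap.

D, A, E, C, F, B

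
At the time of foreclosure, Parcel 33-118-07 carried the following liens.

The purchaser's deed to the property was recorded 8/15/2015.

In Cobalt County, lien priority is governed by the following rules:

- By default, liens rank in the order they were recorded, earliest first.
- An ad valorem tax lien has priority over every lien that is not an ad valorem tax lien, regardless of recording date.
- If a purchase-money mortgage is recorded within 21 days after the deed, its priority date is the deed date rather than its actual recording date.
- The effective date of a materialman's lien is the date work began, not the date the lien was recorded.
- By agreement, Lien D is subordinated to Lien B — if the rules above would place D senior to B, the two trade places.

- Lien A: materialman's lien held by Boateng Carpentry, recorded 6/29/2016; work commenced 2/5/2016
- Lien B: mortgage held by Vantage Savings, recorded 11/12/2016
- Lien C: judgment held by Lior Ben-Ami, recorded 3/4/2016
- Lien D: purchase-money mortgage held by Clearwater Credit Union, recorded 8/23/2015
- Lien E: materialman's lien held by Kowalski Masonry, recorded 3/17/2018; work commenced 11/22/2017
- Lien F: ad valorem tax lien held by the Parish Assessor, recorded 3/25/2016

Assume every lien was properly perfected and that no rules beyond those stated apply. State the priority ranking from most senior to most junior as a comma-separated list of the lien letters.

First, effective dates: A's effective date is 2/5/2016, when work began; D relates back to the deed date 8/15/2015; E relates back to 11/22/2017 (work commenced).
F is an ad valorem tax lien and takes priority over every other lien.
The other liens, earliest effective date first: D (8/15/2015), A (2/5/2016), C (3/4/2016), B (11/12/2016), E (11/22/2017).
The subordination applies — D was senior to B — so D and B swap.

F, B, A, C, D, E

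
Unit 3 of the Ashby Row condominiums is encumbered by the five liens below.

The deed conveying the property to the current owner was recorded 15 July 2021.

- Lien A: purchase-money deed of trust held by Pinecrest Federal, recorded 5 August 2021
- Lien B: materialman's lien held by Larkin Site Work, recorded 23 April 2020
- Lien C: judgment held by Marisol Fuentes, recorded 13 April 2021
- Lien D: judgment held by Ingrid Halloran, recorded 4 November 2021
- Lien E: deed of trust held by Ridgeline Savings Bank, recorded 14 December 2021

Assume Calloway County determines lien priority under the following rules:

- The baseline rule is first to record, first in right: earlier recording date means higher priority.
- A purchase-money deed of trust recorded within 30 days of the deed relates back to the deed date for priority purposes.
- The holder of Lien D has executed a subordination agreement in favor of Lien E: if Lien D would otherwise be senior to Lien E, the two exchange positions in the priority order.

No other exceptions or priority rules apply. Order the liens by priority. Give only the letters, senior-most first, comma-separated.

Effective dates after the stated exceptions: A was recorded within the 30-day window, so its effective date is the deed date 15 July 2021.
Sorted by effective date: B (23 April 2020), C (13 April 2021), A (15 July 2021), D (4 November 2021), E (14 December 2021).
D is senior to E before the subordination, so the two trade places.

B, C, A, E, D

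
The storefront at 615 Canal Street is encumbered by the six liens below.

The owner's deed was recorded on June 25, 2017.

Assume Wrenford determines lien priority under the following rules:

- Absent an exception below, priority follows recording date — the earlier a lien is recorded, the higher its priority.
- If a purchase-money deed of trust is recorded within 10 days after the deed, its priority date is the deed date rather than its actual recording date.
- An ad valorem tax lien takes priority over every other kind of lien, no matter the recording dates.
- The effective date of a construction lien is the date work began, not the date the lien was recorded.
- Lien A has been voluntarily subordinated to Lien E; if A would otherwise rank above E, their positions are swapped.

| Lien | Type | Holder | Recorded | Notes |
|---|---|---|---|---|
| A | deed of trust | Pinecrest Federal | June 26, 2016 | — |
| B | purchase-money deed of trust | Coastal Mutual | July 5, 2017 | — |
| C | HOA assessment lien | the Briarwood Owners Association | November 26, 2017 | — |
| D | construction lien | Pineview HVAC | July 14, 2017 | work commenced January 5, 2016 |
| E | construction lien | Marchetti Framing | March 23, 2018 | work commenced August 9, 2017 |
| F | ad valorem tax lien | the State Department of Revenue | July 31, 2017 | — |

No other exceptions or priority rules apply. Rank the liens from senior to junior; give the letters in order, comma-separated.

F, D, E, B, A, C

Adjusting effective dates: B relates back to the deed date June 25, 2017; D relates back to January 5, 2016 (work commenced); E relates back to August 9, 2017 (work commenced).
F, as an ad valorem tax lien, has superpriority and ranks first.
Among the remaining liens, by effective date: D (January 5, 2016), A (June 26, 2016), B (June 25, 2017), E (August 9, 2017), C (November 26, 2017).
A would otherwise be senior to E, so under the subordination agreement A and E exchange positions.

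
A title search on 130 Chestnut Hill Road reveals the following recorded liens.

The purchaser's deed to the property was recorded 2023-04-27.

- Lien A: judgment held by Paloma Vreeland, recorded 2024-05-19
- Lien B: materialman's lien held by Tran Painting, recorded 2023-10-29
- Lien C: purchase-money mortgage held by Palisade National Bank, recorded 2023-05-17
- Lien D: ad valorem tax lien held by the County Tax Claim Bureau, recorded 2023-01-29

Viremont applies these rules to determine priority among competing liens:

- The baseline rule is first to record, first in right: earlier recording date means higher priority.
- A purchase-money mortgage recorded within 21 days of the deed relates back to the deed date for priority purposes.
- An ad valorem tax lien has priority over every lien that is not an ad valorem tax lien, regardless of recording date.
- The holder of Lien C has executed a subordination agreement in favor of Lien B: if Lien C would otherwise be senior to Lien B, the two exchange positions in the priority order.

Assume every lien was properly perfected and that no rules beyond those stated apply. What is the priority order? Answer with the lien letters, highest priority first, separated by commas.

Effective dates: C was recorded within the 21-day window, so its effective date is the deed date 2023-04-27.
D, as an ad valorem tax lien, has superpriority and ranks first.
Remaining liens by effective date: C (2023-04-27), B (2023-10-29), A (2024-05-19).
C is senior to B before the subordination, so the two trade places.

D, B, C, A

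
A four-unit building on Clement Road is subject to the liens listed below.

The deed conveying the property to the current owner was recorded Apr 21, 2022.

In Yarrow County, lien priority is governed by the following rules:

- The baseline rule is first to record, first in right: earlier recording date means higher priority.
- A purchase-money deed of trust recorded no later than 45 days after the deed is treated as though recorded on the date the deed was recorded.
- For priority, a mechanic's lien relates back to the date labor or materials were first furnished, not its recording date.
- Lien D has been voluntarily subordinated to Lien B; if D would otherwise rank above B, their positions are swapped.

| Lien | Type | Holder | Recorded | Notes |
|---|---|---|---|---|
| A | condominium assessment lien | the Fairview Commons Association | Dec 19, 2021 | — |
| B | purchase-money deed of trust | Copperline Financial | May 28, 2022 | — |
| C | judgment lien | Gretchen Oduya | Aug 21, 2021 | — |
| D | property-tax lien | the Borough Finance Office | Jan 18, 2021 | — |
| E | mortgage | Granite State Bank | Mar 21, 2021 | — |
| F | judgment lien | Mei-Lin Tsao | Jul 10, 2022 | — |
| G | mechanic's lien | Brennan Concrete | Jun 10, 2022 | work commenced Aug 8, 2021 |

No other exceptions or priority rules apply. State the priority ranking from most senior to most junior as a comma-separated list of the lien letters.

B, E, G, C, A, D, F

Effective dates after the stated exceptions: B relates back to the deed date Apr 21, 2022; G is treated as recorded Aug 8, 2021, the work-commencement date.
Sorted by effective date: D (Jan 18, 2021), E (Mar 21, 2021), G (Aug 8, 2021), C (Aug 21, 2021), A (Dec 19, 2021), B (Apr 21, 2022), F (Jul 10, 2022).
Because D would otherwise rank above B, the subordination swaps them.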